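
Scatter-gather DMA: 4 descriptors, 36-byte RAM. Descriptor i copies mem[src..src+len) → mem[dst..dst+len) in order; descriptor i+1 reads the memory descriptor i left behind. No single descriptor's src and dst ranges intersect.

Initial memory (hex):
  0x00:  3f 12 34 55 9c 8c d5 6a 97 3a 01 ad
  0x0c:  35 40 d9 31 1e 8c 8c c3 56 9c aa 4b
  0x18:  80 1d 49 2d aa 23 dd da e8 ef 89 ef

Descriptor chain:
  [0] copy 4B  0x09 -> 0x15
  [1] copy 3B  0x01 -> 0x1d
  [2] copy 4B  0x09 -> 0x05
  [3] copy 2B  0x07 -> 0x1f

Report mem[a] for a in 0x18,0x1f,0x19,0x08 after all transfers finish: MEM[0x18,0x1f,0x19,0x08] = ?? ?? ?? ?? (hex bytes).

  after D0: wrote 4B at 0x15 = 3a01ad35
  after D1: wrote 3B at 0x1d = 123455
  after D2: wrote 4B at 0x05 = 3a01ad35
  after D3: wrote 2B at 0x1f = ad35
query mem[0x18]=0x35, mem[0x1f]=0xad, mem[0x19]=0x1d, mem[0x08]=0x35

MEM[0x18,0x1f,0x19,0x08] = 35 ad 1d 35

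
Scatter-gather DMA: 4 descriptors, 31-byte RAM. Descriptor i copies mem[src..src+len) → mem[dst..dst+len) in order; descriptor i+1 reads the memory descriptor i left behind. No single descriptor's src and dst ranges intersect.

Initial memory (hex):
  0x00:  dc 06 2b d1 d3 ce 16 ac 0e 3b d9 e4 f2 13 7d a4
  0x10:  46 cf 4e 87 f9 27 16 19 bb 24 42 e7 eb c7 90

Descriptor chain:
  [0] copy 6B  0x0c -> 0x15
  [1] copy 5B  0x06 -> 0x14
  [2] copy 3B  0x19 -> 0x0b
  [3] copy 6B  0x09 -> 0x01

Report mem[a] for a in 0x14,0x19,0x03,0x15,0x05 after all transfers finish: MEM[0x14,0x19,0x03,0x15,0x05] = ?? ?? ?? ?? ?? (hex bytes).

MEM[0x14,0x19,0x03,0x15,0x05] = 16 46 46 ac e7

[0] 0x0c->0x15 len=6 : f2 13 7d a4 46 cf
[1] 0x06->0x14 len=5 : 16 ac 0e 3b d9
[2] 0x19->0x0b len=3 : 46 cf e7
[3] 0x09->0x01 len=6 : 3b d9 46 cf e7 7d
query mem[0x14]=0x16, mem[0x19]=0x46, mem[0x03]=0x46, mem[0x15]=0xac, mem[0x05]=0xe7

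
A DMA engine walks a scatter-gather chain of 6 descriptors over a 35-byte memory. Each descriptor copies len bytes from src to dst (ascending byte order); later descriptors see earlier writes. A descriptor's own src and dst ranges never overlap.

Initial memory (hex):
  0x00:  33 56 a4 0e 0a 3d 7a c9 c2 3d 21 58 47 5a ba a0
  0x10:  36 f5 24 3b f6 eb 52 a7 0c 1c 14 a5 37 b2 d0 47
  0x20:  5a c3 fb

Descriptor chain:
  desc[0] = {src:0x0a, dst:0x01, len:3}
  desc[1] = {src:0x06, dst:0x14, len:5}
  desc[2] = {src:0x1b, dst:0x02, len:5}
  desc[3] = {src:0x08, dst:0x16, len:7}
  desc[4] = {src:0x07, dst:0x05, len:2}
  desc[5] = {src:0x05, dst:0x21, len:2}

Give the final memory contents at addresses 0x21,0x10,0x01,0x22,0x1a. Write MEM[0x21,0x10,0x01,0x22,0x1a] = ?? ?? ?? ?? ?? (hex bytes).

[0] 0x0a->0x01 len=3 : 21 58 47
[1] 0x06->0x14 len=5 : 7a c9 c2 3d 21
[2] 0x1b->0x02 len=5 : a5 37 b2 d0 47
[3] 0x08->0x16 len=7 : c2 3d 21 58 47 5a ba
[4] 0x07->0x05 len=2 : c9 c2
[5] 0x05->0x21 len=2 : c9 c2
query mem[0x21]=0xc9, mem[0x10]=0x36, mem[0x01]=0x21, mem[0x22]=0xc2, mem[0x1a]=0x47

MEM[0x21,0x10,0x01,0x22,0x1a] = c9 36 21 c2 47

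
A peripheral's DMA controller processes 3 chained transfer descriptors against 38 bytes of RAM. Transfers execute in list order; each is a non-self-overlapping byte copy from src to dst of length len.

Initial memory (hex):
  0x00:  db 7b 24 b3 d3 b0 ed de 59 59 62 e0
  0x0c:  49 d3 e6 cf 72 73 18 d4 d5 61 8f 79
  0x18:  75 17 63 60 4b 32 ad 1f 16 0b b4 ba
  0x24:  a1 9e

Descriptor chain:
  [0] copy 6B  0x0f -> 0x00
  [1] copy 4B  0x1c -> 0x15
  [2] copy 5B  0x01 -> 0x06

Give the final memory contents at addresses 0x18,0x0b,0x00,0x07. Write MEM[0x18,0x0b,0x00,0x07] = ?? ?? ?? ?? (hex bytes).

  after D0: wrote 6B at 0x00 = cf727318d4d5
  after D1: wrote 4B at 0x15 = 4b32ad1f
  after D2: wrote 5B at 0x06 = 727318d4d5
query mem[0x18]=0x1f, mem[0x0b]=0xe0, mem[0x00]=0xcf, mem[0x07]=0x73

MEM[0x18,0x0b,0x00,0x07] = 1f e0 cf 73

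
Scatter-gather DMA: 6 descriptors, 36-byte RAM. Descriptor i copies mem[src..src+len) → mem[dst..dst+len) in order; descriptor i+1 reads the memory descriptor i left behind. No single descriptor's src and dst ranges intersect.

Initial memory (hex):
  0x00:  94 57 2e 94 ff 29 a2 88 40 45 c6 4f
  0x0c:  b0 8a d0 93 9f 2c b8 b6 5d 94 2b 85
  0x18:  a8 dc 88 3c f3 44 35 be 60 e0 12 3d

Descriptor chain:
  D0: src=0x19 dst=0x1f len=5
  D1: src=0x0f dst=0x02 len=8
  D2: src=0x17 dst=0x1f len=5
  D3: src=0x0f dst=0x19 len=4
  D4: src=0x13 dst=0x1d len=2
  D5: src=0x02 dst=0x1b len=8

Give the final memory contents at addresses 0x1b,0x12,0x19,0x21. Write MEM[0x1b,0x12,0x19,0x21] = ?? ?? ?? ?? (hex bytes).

#0 dst[0x1f+5] := {0xdc,0x88,0x3c,0xf3,0x44}
#1 dst[0x02+8] := {0x93,0x9f,0x2c,0xb8,0xb6,0x5d,0x94,0x2b}
#2 dst[0x1f+5] := {0x85,0xa8,0xdc,0x88,0x3c}
#3 dst[0x19+4] := {0x93,0x9f,0x2c,0xb8}
#4 dst[0x1d+2] := {0xb6,0x5d}
#5 dst[0x1b+8] := {0x93,0x9f,0x2c,0xb8,0xb6,0x5d,0x94,0x2b}
query mem[0x1b]=0x93, mem[0x12]=0xb8, mem[0x19]=0x93, mem[0x21]=0x94

MEM[0x1b,0x12,0x19,0x21] = 93 b8 93 94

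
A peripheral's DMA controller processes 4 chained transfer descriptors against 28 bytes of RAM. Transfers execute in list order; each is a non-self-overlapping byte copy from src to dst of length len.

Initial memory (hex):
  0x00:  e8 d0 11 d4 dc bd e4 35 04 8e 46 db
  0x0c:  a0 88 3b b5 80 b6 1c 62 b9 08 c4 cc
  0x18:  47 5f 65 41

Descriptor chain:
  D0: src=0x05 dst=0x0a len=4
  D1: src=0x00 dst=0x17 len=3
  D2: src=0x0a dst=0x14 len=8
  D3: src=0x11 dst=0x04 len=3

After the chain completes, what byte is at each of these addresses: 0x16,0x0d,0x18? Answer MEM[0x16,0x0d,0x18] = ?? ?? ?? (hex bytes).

D0: mem[0x0a..0x0d] <- [bd e4 35 04]
D1: mem[0x17..0x19] <- [e8 d0 11]
D2: mem[0x14..0x1b] <- [bd e4 35 04 3b b5 80 b6]
D3: mem[0x04..0x06] <- [b6 1c 62]
query mem[0x16]=0x35, mem[0x0d]=0x04, mem[0x18]=0x3b

MEM[0x16,0x0d,0x18] = 35 04 3b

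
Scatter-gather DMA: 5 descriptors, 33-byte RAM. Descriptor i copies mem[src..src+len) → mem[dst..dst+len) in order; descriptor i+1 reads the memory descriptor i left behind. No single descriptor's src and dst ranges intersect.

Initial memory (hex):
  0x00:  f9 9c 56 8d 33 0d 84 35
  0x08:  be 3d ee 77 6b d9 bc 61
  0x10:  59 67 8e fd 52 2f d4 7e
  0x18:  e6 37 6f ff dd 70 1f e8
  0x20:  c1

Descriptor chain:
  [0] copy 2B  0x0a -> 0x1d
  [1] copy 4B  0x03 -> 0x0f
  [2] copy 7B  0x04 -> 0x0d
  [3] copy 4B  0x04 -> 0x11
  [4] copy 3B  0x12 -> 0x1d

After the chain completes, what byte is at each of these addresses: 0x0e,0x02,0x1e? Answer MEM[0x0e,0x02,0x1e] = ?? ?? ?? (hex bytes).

MEM[0x0e,0x02,0x1e] = 0d 56 84

D0: mem[0x1d..0x1e] <- [ee 77]
D1: mem[0x0f..0x12] <- [8d 33 0d 84]
D2: mem[0x0d..0x13] <- [33 0d 84 35 be 3d ee]
D3: mem[0x11..0x14] <- [33 0d 84 35]
D4: mem[0x1d..0x1f] <- [0d 84 35]
query mem[0x0e]=0x0d, mem[0x02]=0x56, mem[0x1e]=0x84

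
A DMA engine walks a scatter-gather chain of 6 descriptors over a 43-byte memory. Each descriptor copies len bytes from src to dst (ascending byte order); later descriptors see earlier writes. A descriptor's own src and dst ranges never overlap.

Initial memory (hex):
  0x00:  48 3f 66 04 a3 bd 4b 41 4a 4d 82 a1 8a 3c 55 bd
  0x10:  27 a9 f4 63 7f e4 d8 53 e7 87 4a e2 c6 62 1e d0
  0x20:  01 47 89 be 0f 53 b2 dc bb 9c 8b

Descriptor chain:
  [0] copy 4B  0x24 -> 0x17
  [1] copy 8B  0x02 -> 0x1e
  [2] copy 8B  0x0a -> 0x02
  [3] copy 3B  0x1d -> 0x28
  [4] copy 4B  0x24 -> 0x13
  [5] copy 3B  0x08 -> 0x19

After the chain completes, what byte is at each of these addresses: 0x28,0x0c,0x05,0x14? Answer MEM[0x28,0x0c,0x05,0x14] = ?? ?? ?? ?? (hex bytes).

  after D0: wrote 4B at 0x17 = 0f53b2dc
  after D1: wrote 8B at 0x1e = 6604a3bd4b414a4d
  after D2: wrote 8B at 0x02 = 82a18a3c55bd27a9
  after D3: wrote 3B at 0x28 = 626604
  after D4: wrote 4B at 0x13 = 4a4db2dc
  after D5: wrote 3B at 0x19 = 27a982
query mem[0x28]=0x62, mem[0x0c]=0x8a, mem[0x05]=0x3c, mem[0x14]=0x4d

MEM[0x28,0x0c,0x05,0x14] = 62 8a 3c 4d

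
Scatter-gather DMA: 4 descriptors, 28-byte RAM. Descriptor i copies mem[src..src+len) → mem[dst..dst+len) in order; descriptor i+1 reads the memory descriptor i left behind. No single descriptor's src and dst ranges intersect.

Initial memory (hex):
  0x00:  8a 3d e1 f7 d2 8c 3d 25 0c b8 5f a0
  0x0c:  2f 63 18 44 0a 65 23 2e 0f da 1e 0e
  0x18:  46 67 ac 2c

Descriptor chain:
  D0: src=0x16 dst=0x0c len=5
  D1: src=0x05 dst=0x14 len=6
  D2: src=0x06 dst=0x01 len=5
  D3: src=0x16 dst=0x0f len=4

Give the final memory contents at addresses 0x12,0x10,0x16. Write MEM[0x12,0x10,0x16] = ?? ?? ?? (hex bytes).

MEM[0x12,0x10,0x16] = 5f 0c 25

[0] 0x16->0x0c len=5 : 1e 0e 46 67 ac
[1] 0x05->0x14 len=6 : 8c 3d 25 0c b8 5f
[2] 0x06->0x01 len=5 : 3d 25 0c b8 5f
[3] 0x16->0x0f len=4 : 25 0c b8 5f
query mem[0x12]=0x5f, mem[0x10]=0x0c, mem[0x16]=0x25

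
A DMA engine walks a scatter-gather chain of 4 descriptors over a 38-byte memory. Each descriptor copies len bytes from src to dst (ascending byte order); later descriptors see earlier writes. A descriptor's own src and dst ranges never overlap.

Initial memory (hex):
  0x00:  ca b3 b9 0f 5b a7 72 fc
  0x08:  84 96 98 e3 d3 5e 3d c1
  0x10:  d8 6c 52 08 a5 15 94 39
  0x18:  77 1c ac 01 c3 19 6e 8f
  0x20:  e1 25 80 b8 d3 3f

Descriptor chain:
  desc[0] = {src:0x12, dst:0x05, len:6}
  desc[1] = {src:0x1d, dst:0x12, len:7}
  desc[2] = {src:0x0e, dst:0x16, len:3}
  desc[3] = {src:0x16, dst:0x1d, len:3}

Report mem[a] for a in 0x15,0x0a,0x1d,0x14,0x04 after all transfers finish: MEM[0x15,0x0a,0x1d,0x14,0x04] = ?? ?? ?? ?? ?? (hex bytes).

MEM[0x15,0x0a,0x1d,0x14,0x04] = e1 39 3d 8f 5b

#0 dst[0x05+6] := {0x52,0x08,0xa5,0x15,0x94,0x39}
#1 dst[0x12+7] := {0x19,0x6e,0x8f,0xe1,0x25,0x80,0xb8}
#2 dst[0x16+3] := {0x3d,0xc1,0xd8}
#3 dst[0x1d+3] := {0x3d,0xc1,0xd8}
query mem[0x15]=0xe1, mem[0x0a]=0x39, mem[0x1d]=0x3d, mem[0x14]=0x8f, mem[0x04]=0x5b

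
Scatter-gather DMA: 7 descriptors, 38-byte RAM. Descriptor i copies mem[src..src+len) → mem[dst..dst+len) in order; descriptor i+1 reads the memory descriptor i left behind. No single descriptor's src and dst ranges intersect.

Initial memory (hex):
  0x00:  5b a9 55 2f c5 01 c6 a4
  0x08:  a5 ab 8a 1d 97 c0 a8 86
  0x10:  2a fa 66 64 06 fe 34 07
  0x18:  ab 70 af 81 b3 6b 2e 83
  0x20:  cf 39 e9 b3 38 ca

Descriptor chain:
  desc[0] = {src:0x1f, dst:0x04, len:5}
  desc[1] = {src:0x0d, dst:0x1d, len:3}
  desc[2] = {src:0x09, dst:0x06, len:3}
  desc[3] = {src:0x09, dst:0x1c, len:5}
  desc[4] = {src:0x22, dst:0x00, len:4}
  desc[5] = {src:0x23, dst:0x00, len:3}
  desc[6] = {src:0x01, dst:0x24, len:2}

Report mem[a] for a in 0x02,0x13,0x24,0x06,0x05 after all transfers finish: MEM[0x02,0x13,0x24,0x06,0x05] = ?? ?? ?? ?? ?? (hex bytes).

MEM[0x02,0x13,0x24,0x06,0x05] = ca 64 38 ab cf

D0: mem[0x04..0x08] <- [83 cf 39 e9 b3]
D1: mem[0x1d..0x1f] <- [c0 a8 86]
D2: mem[0x06..0x08] <- [ab 8a 1d]
D3: mem[0x1c..0x20] <- [ab 8a 1d 97 c0]
D4: mem[0x00..0x03] <- [e9 b3 38 ca]
D5: mem[0x00..0x02] <- [b3 38 ca]
D6: mem[0x24..0x25] <- [38 ca]
query mem[0x02]=0xca, mem[0x13]=0x64, mem[0x24]=0x38, mem[0x06]=0xab, mem[0x05]=0xcf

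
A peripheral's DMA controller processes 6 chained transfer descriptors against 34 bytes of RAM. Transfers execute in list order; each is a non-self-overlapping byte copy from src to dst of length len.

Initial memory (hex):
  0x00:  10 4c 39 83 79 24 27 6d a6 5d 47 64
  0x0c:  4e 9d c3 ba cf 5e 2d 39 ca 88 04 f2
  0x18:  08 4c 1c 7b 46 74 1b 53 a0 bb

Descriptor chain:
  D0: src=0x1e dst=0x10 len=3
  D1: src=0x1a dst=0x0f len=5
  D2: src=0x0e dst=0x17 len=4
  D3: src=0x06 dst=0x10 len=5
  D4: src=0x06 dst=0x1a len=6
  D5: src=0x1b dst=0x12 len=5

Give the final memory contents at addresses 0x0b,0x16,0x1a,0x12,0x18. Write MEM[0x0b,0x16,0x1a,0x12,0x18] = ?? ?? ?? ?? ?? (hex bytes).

MEM[0x0b,0x16,0x1a,0x12,0x18] = 64 64 27 6d 1c

#0 dst[0x10+3] := {0x1b,0x53,0xa0}
#1 dst[0x0f+5] := {0x1c,0x7b,0x46,0x74,0x1b}
#2 dst[0x17+4] := {0xc3,0x1c,0x7b,0x46}
#3 dst[0x10+5] := {0x27,0x6d,0xa6,0x5d,0x47}
#4 dst[0x1a+6] := {0x27,0x6d,0xa6,0x5d,0x47,0x64}
#5 dst[0x12+5] := {0x6d,0xa6,0x5d,0x47,0x64}
query mem[0x0b]=0x64, mem[0x16]=0x64, mem[0x1a]=0x27, mem[0x12]=0x6d, mem[0x18]=0x1c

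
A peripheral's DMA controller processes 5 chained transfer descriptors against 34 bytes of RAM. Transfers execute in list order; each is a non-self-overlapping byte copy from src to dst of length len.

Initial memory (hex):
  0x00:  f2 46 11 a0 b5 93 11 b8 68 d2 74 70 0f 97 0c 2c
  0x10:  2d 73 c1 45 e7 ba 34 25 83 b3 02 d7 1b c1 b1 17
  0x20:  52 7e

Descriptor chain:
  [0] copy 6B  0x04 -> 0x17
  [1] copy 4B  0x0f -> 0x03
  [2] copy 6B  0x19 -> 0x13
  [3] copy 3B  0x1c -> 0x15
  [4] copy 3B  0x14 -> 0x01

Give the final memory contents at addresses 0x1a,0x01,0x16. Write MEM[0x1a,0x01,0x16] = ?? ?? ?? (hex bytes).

MEM[0x1a,0x01,0x16] = b8 b8 c1

#0 dst[0x17+6] := {0xb5,0x93,0x11,0xb8,0x68,0xd2}
#1 dst[0x03+4] := {0x2c,0x2d,0x73,0xc1}
#2 dst[0x13+6] := {0x11,0xb8,0x68,0xd2,0xc1,0xb1}
#3 dst[0x15+3] := {0xd2,0xc1,0xb1}
#4 dst[0x01+3] := {0xb8,0xd2,0xc1}
query mem[0x1a]=0xb8, mem[0x01]=0xb8, mem[0x16]=0xc1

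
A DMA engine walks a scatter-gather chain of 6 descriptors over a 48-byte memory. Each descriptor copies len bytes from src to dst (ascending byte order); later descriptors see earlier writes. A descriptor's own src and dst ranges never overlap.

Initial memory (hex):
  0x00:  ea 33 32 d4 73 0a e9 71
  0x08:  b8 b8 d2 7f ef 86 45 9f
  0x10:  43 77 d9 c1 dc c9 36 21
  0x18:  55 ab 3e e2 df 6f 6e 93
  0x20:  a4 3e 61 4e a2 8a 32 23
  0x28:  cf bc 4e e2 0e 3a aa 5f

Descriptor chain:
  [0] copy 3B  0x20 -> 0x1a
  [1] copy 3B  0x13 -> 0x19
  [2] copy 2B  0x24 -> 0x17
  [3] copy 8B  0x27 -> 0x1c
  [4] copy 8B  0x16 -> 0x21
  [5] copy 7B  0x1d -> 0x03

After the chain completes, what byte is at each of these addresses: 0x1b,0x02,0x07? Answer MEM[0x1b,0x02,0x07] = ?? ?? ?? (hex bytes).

  after D0: wrote 3B at 0x1a = a43e61
  after D1: wrote 3B at 0x19 = c1dcc9
  after D2: wrote 2B at 0x17 = a28a
  after D3: wrote 8B at 0x1c = 23cfbc4ee20e3aaa
  after D4: wrote 8B at 0x21 = 36a28ac1dcc923cf
  after D5: wrote 7B at 0x03 = cfbc4ee236a28a
query mem[0x1b]=0xc9, mem[0x02]=0x32, mem[0x07]=0x36

MEM[0x1b,0x02,0x07] = c9 32 36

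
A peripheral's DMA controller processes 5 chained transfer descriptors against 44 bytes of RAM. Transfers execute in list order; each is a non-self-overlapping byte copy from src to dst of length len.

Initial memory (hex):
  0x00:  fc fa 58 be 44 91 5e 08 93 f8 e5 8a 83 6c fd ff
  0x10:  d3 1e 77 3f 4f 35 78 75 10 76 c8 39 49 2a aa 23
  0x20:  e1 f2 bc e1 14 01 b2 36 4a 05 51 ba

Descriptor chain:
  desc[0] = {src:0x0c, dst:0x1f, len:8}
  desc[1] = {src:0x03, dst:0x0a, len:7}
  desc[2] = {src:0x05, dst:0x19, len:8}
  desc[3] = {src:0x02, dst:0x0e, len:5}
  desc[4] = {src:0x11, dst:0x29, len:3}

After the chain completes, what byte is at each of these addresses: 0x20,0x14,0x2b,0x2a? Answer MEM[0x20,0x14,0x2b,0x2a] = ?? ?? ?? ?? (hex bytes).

D0: mem[0x1f..0x26] <- [83 6c fd ff d3 1e 77 3f]
D1: mem[0x0a..0x10] <- [be 44 91 5e 08 93 f8]
D2: mem[0x19..0x20] <- [91 5e 08 93 f8 be 44 91]
D3: mem[0x0e..0x12] <- [58 be 44 91 5e]
D4: mem[0x29..0x2b] <- [91 5e 3f]
query mem[0x20]=0x91, mem[0x14]=0x4f, mem[0x2b]=0x3f, mem[0x2a]=0x5e

MEM[0x20,0x14,0x2b,0x2a] = 91 4f 3f 5e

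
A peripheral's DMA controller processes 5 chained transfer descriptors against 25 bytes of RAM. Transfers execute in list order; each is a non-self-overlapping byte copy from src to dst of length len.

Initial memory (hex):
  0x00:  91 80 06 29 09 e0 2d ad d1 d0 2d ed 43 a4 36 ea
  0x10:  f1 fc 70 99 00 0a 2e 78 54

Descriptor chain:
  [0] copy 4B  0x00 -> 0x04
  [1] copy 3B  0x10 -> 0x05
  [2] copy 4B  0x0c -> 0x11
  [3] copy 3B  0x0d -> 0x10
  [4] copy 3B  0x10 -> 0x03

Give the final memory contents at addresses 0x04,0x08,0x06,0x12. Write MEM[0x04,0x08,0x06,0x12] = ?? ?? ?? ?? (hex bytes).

MEM[0x04,0x08,0x06,0x12] = 36 d1 fc ea

D0: mem[0x04..0x07] <- [91 80 06 29]
D1: mem[0x05..0x07] <- [f1 fc 70]
D2: mem[0x11..0x14] <- [43 a4 36 ea]
D3: mem[0x10..0x12] <- [a4 36 ea]
D4: mem[0x03..0x05] <- [a4 36 ea]
query mem[0x04]=0x36, mem[0x08]=0xd1, mem[0x06]=0xfc, mem[0x12]=0xea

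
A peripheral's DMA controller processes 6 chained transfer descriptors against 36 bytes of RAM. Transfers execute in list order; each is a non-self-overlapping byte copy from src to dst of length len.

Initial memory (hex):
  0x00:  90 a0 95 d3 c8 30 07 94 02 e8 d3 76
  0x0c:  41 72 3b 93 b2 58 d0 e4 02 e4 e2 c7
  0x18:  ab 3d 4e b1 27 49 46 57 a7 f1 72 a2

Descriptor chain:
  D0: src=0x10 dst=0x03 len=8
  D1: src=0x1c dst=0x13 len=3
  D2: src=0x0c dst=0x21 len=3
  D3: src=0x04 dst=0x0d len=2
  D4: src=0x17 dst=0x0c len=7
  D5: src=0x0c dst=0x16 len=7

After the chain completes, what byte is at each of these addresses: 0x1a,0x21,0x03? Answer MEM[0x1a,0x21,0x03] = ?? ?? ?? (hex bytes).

MEM[0x1a,0x21,0x03] = b1 41 b2

#0 dst[0x03+8] := {0xb2,0x58,0xd0,0xe4,0x02,0xe4,0xe2,0xc7}
#1 dst[0x13+3] := {0x27,0x49,0x46}
#2 dst[0x21+3] := {0x41,0x72,0x3b}
#3 dst[0x0d+2] := {0x58,0xd0}
#4 dst[0x0c+7] := {0xc7,0xab,0x3d,0x4e,0xb1,0x27,0x49}
#5 dst[0x16+7] := {0xc7,0xab,0x3d,0x4e,0xb1,0x27,0x49}
query mem[0x1a]=0xb1, mem[0x21]=0x41, mem[0x03]=0xb2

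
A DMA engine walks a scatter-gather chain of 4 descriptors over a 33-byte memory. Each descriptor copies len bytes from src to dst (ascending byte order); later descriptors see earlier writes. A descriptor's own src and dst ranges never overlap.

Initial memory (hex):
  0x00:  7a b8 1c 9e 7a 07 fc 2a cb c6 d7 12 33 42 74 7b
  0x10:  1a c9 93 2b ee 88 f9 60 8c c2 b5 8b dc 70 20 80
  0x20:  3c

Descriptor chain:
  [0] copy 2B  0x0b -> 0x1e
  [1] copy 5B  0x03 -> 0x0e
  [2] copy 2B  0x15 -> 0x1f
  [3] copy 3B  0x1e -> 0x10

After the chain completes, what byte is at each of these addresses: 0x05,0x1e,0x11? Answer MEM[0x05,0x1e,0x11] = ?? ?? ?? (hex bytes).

MEM[0x05,0x1e,0x11] = 07 12 88

#0 dst[0x1e+2] := {0x12,0x33}
#1 dst[0x0e+5] := {0x9e,0x7a,0x07,0xfc,0x2a}
#2 dst[0x1f+2] := {0x88,0xf9}
#3 dst[0x10+3] := {0x12,0x88,0xf9}
query mem[0x05]=0x07, mem[0x1e]=0x12, mem[0x11]=0x88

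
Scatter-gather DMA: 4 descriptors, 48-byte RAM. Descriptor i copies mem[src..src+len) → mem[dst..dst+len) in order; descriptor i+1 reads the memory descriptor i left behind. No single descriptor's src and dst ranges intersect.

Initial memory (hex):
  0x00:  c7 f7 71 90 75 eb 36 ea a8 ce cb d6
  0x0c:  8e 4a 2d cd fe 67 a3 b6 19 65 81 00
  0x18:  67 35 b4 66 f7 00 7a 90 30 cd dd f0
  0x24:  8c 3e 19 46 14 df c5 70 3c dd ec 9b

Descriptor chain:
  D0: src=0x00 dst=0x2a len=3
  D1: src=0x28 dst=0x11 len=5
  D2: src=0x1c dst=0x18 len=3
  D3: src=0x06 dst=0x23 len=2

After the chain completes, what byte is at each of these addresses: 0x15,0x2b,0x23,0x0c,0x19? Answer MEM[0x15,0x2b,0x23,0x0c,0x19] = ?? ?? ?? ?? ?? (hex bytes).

MEM[0x15,0x2b,0x23,0x0c,0x19] = 71 f7 36 8e 00

#0 dst[0x2a+3] := {0xc7,0xf7,0x71}
#1 dst[0x11+5] := {0x14,0xdf,0xc7,0xf7,0x71}
#2 dst[0x18+3] := {0xf7,0x00,0x7a}
#3 dst[0x23+2] := {0x36,0xea}
query mem[0x15]=0x71, mem[0x2b]=0xf7, mem[0x23]=0x36, mem[0x0c]=0x8e, mem[0x19]=0x00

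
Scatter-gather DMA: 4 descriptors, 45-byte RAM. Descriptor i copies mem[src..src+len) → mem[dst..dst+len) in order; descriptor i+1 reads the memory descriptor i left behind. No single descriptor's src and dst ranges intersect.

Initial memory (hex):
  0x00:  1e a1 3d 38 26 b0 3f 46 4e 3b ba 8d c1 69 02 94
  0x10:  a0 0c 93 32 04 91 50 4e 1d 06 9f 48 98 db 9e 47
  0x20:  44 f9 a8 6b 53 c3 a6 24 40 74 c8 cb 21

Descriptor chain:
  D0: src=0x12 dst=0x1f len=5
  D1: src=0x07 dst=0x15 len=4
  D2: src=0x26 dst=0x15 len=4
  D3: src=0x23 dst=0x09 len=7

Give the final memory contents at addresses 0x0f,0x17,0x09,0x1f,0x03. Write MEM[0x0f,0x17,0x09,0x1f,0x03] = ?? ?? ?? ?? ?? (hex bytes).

MEM[0x0f,0x17,0x09,0x1f,0x03] = 74 40 50 93 38

  after D0: wrote 5B at 0x1f = 9332049150
  after D1: wrote 4B at 0x15 = 464e3bba
  after D2: wrote 4B at 0x15 = a6244074
  after D3: wrote 7B at 0x09 = 5053c3a6244074
query mem[0x0f]=0x74, mem[0x17]=0x40, mem[0x09]=0x50, mem[0x1f]=0x93, mem[0x03]=0x38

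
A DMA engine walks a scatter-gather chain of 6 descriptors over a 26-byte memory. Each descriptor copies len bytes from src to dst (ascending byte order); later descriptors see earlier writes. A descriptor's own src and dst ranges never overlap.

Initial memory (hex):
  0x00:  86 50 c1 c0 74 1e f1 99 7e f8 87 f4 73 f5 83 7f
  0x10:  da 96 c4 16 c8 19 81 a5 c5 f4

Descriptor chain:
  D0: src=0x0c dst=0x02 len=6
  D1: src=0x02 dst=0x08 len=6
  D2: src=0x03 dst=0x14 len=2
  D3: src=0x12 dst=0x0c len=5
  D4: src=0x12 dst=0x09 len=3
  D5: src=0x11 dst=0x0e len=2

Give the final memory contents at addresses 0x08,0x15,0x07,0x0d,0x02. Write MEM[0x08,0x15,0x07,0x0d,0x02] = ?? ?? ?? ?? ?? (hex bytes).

MEM[0x08,0x15,0x07,0x0d,0x02] = 73 83 96 16 73

[0] 0x0c->0x02 len=6 : 73 f5 83 7f da 96
[1] 0x02->0x08 len=6 : 73 f5 83 7f da 96
[2] 0x03->0x14 len=2 : f5 83
[3] 0x12->0x0c len=5 : c4 16 f5 83 81
[4] 0x12->0x09 len=3 : c4 16 f5
[5] 0x11->0x0e len=2 : 96 c4
query mem[0x08]=0x73, mem[0x15]=0x83, mem[0x07]=0x96, mem[0x0d]=0x16, mem[0x02]=0x73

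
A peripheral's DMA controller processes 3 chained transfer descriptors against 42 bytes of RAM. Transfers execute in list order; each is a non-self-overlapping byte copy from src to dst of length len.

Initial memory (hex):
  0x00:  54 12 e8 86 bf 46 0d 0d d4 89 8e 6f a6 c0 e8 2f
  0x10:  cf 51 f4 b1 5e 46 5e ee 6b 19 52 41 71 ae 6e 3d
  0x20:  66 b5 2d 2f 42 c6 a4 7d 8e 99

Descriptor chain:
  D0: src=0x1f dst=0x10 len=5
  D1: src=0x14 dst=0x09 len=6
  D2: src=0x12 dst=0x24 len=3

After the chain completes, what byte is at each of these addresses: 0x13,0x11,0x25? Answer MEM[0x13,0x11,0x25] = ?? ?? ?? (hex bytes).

MEM[0x13,0x11,0x25] = 2d 66 2d

D0: mem[0x10..0x14] <- [3d 66 b5 2d 2f]
D1: mem[0x09..0x0e] <- [2f 46 5e ee 6b 19]
D2: mem[0x24..0x26] <- [b5 2d 2f]
query mem[0x13]=0x2d, mem[0x11]=0x66, mem[0x25]=0x2d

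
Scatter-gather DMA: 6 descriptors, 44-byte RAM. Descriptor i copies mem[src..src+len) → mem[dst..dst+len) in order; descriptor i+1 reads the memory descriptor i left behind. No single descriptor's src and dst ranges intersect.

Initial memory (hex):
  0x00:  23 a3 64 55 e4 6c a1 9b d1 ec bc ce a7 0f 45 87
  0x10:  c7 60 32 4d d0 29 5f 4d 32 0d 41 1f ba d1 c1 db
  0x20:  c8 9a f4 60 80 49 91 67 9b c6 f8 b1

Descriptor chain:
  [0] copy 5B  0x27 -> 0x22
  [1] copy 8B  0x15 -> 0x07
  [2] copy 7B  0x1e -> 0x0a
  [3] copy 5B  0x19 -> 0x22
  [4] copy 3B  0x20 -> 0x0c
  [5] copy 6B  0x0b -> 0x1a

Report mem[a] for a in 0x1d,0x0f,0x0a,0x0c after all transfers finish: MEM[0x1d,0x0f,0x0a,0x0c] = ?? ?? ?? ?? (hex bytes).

MEM[0x1d,0x0f,0x0a,0x0c] = 0d 9b c1 c8

D0: mem[0x22..0x26] <- [67 9b c6 f8 b1]
D1: mem[0x07..0x0e] <- [29 5f 4d 32 0d 41 1f ba]
D2: mem[0x0a..0x10] <- [c1 db c8 9a 67 9b c6]
D3: mem[0x22..0x26] <- [0d 41 1f ba d1]
D4: mem[0x0c..0x0e] <- [c8 9a 0d]
D5: mem[0x1a..0x1f] <- [db c8 9a 0d 9b c6]
query mem[0x1d]=0x0d, mem[0x0f]=0x9b, mem[0x0a]=0xc1, mem[0x0c]=0xc8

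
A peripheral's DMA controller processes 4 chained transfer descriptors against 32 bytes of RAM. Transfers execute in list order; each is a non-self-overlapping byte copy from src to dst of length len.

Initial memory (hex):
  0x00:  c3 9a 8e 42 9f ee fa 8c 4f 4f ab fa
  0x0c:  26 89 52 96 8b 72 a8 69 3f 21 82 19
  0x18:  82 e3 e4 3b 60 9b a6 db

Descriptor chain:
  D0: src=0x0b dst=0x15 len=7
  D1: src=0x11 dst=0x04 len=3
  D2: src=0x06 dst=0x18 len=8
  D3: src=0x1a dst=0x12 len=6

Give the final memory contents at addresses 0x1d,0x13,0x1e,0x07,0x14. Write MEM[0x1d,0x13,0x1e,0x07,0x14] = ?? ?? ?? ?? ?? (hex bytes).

MEM[0x1d,0x13,0x1e,0x07,0x14] = fa 4f 26 8c ab

#0 dst[0x15+7] := {0xfa,0x26,0x89,0x52,0x96,0x8b,0x72}
#1 dst[0x04+3] := {0x72,0xa8,0x69}
#2 dst[0x18+8] := {0x69,0x8c,0x4f,0x4f,0xab,0xfa,0x26,0x89}
#3 dst[0x12+6] := {0x4f,0x4f,0xab,0xfa,0x26,0x89}
query mem[0x1d]=0xfa, mem[0x13]=0x4f, mem[0x1e]=0x26, mem[0x07]=0x8c, mem[0x14]=0xab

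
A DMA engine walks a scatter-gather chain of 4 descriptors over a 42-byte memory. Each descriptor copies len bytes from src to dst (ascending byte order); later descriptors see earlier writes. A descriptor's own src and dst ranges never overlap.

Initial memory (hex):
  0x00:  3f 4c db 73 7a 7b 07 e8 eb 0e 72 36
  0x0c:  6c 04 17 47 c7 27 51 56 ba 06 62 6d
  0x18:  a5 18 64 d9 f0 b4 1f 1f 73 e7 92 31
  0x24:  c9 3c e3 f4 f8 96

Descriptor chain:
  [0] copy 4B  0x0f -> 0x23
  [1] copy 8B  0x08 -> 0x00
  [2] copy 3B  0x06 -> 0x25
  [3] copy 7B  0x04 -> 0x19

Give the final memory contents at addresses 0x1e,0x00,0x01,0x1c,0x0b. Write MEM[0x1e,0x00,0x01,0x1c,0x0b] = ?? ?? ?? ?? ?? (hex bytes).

D0: mem[0x23..0x26] <- [47 c7 27 51]
D1: mem[0x00..0x07] <- [eb 0e 72 36 6c 04 17 47]
D2: mem[0x25..0x27] <- [17 47 eb]
D3: mem[0x19..0x1f] <- [6c 04 17 47 eb 0e 72]
query mem[0x1e]=0x0e, mem[0x00]=0xeb, mem[0x01]=0x0e, mem[0x1c]=0x47, mem[0x0b]=0x36

MEM[0x1e,0x00,0x01,0x1c,0x0b] = 0e eb 0e 47 36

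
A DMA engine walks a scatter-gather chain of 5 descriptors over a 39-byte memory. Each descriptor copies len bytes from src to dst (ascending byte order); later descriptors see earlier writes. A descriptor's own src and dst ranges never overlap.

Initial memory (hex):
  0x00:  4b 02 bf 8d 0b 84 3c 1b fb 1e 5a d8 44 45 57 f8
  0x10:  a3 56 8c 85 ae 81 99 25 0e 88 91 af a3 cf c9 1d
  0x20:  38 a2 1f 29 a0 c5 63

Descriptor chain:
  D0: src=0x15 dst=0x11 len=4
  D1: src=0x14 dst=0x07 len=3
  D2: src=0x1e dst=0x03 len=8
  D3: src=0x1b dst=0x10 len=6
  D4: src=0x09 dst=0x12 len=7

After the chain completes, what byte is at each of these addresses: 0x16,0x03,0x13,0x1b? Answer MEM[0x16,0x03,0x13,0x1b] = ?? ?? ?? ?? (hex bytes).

D0: mem[0x11..0x14] <- [81 99 25 0e]
D1: mem[0x07..0x09] <- [0e 81 99]
D2: mem[0x03..0x0a] <- [c9 1d 38 a2 1f 29 a0 c5]
D3: mem[0x10..0x15] <- [af a3 cf c9 1d 38]
D4: mem[0x12..0x18] <- [a0 c5 d8 44 45 57 f8]
query mem[0x16]=0x45, mem[0x03]=0xc9, mem[0x13]=0xc5, mem[0x1b]=0xaf

MEM[0x16,0x03,0x13,0x1b] = 45 c9 c5 af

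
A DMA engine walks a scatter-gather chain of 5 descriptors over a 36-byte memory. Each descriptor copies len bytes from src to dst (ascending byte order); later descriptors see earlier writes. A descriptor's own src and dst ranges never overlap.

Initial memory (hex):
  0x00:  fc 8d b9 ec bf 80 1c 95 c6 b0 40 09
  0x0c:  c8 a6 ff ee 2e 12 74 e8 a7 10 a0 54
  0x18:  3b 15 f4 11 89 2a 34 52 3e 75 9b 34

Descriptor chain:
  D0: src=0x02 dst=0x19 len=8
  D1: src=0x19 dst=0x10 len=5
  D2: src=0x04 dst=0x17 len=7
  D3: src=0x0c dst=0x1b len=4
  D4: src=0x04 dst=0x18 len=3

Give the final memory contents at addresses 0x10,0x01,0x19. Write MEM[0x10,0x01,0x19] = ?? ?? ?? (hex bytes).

MEM[0x10,0x01,0x19] = b9 8d 80

D0: mem[0x19..0x20] <- [b9 ec bf 80 1c 95 c6 b0]
D1: mem[0x10..0x14] <- [b9 ec bf 80 1c]
D2: mem[0x17..0x1d] <- [bf 80 1c 95 c6 b0 40]
D3: mem[0x1b..0x1e] <- [c8 a6 ff ee]
D4: mem[0x18..0x1a] <- [bf 80 1c]
query mem[0x10]=0xb9, mem[0x01]=0x8d, mem[0x19]=0x80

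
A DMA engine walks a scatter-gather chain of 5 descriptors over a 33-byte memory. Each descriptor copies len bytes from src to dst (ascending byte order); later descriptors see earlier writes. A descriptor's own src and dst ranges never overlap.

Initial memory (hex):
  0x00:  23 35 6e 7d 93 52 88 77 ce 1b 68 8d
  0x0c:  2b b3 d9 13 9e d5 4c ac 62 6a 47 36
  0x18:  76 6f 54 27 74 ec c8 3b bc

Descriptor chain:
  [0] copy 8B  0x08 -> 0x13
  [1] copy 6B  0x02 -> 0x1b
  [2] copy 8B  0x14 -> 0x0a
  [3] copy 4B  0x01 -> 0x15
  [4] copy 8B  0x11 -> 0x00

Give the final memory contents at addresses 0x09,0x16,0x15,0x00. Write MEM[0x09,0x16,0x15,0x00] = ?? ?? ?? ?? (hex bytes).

MEM[0x09,0x16,0x15,0x00] = 1b 6e 35 6e

D0: mem[0x13..0x1a] <- [ce 1b 68 8d 2b b3 d9 13]
D1: mem[0x1b..0x20] <- [6e 7d 93 52 88 77]
D2: mem[0x0a..0x11] <- [1b 68 8d 2b b3 d9 13 6e]
D3: mem[0x15..0x18] <- [35 6e 7d 93]
D4: mem[0x00..0x07] <- [6e 4c ce 1b 35 6e 7d 93]
query mem[0x09]=0x1b, mem[0x16]=0x6e, mem[0x15]=0x35, mem[0x00]=0x6e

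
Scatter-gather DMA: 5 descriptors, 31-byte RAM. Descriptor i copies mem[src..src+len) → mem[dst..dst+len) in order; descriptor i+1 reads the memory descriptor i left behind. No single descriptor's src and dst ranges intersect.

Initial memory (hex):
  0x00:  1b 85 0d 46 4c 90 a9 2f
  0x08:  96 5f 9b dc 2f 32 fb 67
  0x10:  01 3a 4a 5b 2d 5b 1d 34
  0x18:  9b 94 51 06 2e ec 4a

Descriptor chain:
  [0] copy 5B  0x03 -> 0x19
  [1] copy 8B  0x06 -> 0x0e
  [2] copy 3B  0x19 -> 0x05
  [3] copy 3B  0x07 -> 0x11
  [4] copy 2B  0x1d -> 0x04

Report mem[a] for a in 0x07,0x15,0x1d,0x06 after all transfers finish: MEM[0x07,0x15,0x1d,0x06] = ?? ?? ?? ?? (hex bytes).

MEM[0x07,0x15,0x1d,0x06] = 90 32 2f 4c

  after D0: wrote 5B at 0x19 = 464c90a92f
  after D1: wrote 8B at 0x0e = a92f965f9bdc2f32
  after D2: wrote 3B at 0x05 = 464c90
  after D3: wrote 3B at 0x11 = 90965f
  after D4: wrote 2B at 0x04 = 2f4a
query mem[0x07]=0x90, mem[0x15]=0x32, mem[0x1d]=0x2f, mem[0x06]=0x4c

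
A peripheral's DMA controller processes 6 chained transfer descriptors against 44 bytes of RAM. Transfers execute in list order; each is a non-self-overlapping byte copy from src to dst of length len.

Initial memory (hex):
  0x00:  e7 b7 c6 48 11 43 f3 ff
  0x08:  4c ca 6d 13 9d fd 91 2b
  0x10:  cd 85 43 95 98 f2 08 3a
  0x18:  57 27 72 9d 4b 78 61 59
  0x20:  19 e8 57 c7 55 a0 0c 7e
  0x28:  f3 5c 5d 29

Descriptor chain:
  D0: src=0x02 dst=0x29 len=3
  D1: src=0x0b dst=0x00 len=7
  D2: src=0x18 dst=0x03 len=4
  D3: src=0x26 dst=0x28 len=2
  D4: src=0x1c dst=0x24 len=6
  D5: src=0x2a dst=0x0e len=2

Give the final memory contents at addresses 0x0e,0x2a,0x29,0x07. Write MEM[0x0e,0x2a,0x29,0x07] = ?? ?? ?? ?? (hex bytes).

MEM[0x0e,0x2a,0x29,0x07] = 48 48 e8 ff

D0: mem[0x29..0x2b] <- [c6 48 11]
D1: mem[0x00..0x06] <- [13 9d fd 91 2b cd 85]
D2: mem[0x03..0x06] <- [57 27 72 9d]
D3: mem[0x28..0x29] <- [0c 7e]
D4: mem[0x24..0x29] <- [4b 78 61 59 19 e8]
D5: mem[0x0e..0x0f] <- [48 11]
query mem[0x0e]=0x48, mem[0x2a]=0x48, mem[0x29]=0xe8, mem[0x07]=0xff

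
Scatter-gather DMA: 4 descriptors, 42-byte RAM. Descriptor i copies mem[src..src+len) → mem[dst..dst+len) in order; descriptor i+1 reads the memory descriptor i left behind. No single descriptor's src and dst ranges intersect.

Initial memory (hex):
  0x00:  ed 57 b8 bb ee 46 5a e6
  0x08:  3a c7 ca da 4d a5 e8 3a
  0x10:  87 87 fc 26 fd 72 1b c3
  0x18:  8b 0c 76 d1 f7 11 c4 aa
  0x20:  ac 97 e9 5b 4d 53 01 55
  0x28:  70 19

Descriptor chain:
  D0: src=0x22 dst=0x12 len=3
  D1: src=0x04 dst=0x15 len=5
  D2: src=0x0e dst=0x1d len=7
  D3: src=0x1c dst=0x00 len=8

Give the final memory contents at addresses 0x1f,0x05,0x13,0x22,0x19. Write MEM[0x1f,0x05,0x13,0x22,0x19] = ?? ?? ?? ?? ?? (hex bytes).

[0] 0x22->0x12 len=3 : e9 5b 4d
[1] 0x04->0x15 len=5 : ee 46 5a e6 3a
[2] 0x0e->0x1d len=7 : e8 3a 87 87 e9 5b 4d
[3] 0x1c->0x00 len=8 : f7 e8 3a 87 87 e9 5b 4d
query mem[0x1f]=0x87, mem[0x05]=0xe9, mem[0x13]=0x5b, mem[0x22]=0x5b, mem[0x19]=0x3a

MEM[0x1f,0x05,0x13,0x22,0x19] = 87 e9 5b 5b 3a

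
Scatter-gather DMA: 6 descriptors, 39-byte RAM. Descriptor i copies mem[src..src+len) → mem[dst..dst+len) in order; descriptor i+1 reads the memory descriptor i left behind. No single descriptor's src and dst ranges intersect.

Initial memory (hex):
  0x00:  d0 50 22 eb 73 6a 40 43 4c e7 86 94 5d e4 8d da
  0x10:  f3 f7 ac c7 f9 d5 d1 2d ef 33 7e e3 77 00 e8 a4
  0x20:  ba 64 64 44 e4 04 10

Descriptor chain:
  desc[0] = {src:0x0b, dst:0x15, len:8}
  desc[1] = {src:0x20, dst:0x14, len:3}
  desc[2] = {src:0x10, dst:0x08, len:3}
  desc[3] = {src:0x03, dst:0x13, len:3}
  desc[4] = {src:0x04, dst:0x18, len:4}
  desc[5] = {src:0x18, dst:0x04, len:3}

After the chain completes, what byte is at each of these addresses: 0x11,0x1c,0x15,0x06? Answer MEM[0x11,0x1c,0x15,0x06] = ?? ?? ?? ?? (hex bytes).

MEM[0x11,0x1c,0x15,0x06] = f7 ac 6a 40

  after D0: wrote 8B at 0x15 = 945de48ddaf3f7ac
  after D1: wrote 3B at 0x14 = ba6464
  after D2: wrote 3B at 0x08 = f3f7ac
  after D3: wrote 3B at 0x13 = eb736a
  after D4: wrote 4B at 0x18 = 736a4043
  after D5: wrote 3B at 0x04 = 736a40
query mem[0x11]=0xf7, mem[0x1c]=0xac, mem[0x15]=0x6a, mem[0x06]=0x40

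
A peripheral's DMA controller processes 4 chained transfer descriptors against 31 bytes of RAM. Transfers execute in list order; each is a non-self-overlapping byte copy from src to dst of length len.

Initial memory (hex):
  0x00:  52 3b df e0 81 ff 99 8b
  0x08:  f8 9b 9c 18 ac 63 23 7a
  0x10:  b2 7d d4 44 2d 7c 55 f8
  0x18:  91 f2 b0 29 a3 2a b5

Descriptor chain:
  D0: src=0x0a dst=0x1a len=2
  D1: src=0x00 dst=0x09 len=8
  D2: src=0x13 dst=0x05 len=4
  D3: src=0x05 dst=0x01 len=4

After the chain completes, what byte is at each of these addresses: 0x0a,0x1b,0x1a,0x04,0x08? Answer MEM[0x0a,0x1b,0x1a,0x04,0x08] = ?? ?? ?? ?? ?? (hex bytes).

MEM[0x0a,0x1b,0x1a,0x04,0x08] = 3b 18 9c 55 55

#0 dst[0x1a+2] := {0x9c,0x18}
#1 dst[0x09+8] := {0x52,0x3b,0xdf,0xe0,0x81,0xff,0x99,0x8b}
#2 dst[0x05+4] := {0x44,0x2d,0x7c,0x55}
#3 dst[0x01+4] := {0x44,0x2d,0x7c,0x55}
query mem[0x0a]=0x3b, mem[0x1b]=0x18, mem[0x1a]=0x9c, mem[0x04]=0x55, mem[0x08]=0x55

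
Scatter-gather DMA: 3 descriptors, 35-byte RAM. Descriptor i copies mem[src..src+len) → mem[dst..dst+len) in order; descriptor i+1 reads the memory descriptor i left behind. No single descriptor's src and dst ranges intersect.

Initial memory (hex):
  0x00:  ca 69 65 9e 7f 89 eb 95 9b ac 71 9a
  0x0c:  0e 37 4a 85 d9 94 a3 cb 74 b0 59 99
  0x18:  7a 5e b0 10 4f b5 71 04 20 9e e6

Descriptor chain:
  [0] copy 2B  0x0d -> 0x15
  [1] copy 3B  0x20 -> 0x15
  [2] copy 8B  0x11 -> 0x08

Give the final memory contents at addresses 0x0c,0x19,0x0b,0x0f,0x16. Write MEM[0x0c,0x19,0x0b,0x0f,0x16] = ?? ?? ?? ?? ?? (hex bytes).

[0] 0x0d->0x15 len=2 : 37 4a
[1] 0x20->0x15 len=3 : 20 9e e6
[2] 0x11->0x08 len=8 : 94 a3 cb 74 20 9e e6 7a
query mem[0x0c]=0x20, mem[0x19]=0x5e, mem[0x0b]=0x74, mem[0x0f]=0x7a, mem[0x16]=0x9e

MEM[0x0c,0x19,0x0b,0x0f,0x16] = 20 5e 74 7a 9e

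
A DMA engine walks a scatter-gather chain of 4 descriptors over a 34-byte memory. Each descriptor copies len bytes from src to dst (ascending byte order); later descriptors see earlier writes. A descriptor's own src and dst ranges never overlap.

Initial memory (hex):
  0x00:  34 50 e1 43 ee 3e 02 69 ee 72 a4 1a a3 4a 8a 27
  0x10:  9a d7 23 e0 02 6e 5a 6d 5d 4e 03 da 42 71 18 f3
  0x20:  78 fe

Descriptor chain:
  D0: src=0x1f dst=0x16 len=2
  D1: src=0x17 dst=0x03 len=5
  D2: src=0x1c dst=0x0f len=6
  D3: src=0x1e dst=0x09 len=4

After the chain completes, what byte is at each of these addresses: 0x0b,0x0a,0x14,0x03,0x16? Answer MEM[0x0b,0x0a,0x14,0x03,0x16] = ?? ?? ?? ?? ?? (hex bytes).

MEM[0x0b,0x0a,0x14,0x03,0x16] = 78 f3 fe 78 f3

#0 dst[0x16+2] := {0xf3,0x78}
#1 dst[0x03+5] := {0x78,0x5d,0x4e,0x03,0xda}
#2 dst[0x0f+6] := {0x42,0x71,0x18,0xf3,0x78,0xfe}
#3 dst[0x09+4] := {0x18,0xf3,0x78,0xfe}
query mem[0x0b]=0x78, mem[0x0a]=0xf3, mem[0x14]=0xfe, mem[0x03]=0x78, mem[0x16]=0xf3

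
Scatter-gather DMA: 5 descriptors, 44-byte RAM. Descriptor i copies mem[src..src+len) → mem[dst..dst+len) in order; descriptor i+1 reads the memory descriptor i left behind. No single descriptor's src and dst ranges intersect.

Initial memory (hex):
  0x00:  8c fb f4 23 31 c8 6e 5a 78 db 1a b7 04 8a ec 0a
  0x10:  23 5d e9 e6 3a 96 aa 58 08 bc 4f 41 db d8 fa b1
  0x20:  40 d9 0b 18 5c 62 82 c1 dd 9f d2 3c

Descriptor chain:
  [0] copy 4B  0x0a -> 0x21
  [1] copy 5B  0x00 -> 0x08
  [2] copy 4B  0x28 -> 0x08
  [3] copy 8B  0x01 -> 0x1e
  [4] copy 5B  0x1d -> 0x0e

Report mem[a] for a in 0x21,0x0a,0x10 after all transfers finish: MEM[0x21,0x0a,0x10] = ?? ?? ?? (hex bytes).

#0 dst[0x21+4] := {0x1a,0xb7,0x04,0x8a}
#1 dst[0x08+5] := {0x8c,0xfb,0xf4,0x23,0x31}
#2 dst[0x08+4] := {0xdd,0x9f,0xd2,0x3c}
#3 dst[0x1e+8] := {0xfb,0xf4,0x23,0x31,0xc8,0x6e,0x5a,0xdd}
#4 dst[0x0e+5] := {0xd8,0xfb,0xf4,0x23,0x31}
query mem[0x21]=0x31, mem[0x0a]=0xd2, mem[0x10]=0xf4

MEM[0x21,0x0a,0x10] = 31 d2 f4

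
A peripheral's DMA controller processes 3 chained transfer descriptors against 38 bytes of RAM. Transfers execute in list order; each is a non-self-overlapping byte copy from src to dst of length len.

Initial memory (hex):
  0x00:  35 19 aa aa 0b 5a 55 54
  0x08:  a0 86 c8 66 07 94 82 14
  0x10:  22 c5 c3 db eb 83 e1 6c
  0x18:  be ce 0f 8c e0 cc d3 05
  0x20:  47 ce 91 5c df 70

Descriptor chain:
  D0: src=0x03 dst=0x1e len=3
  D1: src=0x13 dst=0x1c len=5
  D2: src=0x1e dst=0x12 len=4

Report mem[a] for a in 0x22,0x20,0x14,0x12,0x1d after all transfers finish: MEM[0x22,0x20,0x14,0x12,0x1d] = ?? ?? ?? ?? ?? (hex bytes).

MEM[0x22,0x20,0x14,0x12,0x1d] = 91 6c 6c 83 eb

[0] 0x03->0x1e len=3 : aa 0b 5a
[1] 0x13->0x1c len=5 : db eb 83 e1 6c
[2] 0x1e->0x12 len=4 : 83 e1 6c ce
query mem[0x22]=0x91, mem[0x20]=0x6c, mem[0x14]=0x6c, mem[0x12]=0x83, mem[0x1d]=0xeb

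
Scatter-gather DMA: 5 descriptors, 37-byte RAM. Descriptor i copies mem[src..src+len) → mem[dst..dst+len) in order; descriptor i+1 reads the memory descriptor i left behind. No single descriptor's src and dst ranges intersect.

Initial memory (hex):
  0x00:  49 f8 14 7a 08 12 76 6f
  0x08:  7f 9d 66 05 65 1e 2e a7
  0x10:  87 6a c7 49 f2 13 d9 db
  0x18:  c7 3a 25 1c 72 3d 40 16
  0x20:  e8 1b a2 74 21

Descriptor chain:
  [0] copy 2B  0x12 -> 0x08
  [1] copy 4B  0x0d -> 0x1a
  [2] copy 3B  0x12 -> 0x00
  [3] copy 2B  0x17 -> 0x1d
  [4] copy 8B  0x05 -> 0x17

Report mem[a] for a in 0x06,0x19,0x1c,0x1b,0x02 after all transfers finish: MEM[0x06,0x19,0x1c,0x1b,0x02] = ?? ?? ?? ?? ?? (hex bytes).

[0] 0x12->0x08 len=2 : c7 49
[1] 0x0d->0x1a len=4 : 1e 2e a7 87
[2] 0x12->0x00 len=3 : c7 49 f2
[3] 0x17->0x1d len=2 : db c7
[4] 0x05->0x17 len=8 : 12 76 6f c7 49 66 05 65
query mem[0x06]=0x76, mem[0x19]=0x6f, mem[0x1c]=0x66, mem[0x1b]=0x49, mem[0x02]=0xf2

MEM[0x06,0x19,0x1c,0x1b,0x02] = 76 6f 66 49 f2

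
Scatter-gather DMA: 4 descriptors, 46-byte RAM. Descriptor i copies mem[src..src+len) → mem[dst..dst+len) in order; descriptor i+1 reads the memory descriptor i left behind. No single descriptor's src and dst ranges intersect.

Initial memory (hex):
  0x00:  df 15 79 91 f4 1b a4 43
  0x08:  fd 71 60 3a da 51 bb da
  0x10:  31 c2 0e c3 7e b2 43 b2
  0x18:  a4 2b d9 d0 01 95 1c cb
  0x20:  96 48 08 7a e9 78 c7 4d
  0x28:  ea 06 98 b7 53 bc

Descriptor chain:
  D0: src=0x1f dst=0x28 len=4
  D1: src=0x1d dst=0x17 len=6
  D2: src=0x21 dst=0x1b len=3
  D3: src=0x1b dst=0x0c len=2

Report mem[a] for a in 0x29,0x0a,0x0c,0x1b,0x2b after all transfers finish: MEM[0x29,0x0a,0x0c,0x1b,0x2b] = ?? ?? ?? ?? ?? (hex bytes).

MEM[0x29,0x0a,0x0c,0x1b,0x2b] = 96 60 48 48 08

[0] 0x1f->0x28 len=4 : cb 96 48 08
[1] 0x1d->0x17 len=6 : 95 1c cb 96 48 08
[2] 0x21->0x1b len=3 : 48 08 7a
[3] 0x1b->0x0c len=2 : 48 08
query mem[0x29]=0x96, mem[0x0a]=0x60, mem[0x0c]=0x48, mem[0x1b]=0x48, mem[0x2b]=0x08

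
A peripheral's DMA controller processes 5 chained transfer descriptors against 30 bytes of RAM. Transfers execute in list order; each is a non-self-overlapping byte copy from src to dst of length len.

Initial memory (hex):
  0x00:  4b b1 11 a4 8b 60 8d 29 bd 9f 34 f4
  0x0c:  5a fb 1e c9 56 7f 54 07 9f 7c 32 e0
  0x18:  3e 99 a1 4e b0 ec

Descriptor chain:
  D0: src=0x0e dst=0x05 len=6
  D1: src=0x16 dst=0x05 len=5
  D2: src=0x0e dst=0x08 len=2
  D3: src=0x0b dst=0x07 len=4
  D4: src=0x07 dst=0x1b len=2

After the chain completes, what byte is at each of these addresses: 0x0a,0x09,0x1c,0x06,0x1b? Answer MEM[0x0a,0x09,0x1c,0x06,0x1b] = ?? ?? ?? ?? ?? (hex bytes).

MEM[0x0a,0x09,0x1c,0x06,0x1b] = 1e fb 5a e0 f4

#0 dst[0x05+6] := {0x1e,0xc9,0x56,0x7f,0x54,0x07}
#1 dst[0x05+5] := {0x32,0xe0,0x3e,0x99,0xa1}
#2 dst[0x08+2] := {0x1e,0xc9}
#3 dst[0x07+4] := {0xf4,0x5a,0xfb,0x1e}
#4 dst[0x1b+2] := {0xf4,0x5a}
query mem[0x0a]=0x1e, mem[0x09]=0xfb, mem[0x1c]=0x5a, mem[0x06]=0xe0, mem[0x1b]=0xf4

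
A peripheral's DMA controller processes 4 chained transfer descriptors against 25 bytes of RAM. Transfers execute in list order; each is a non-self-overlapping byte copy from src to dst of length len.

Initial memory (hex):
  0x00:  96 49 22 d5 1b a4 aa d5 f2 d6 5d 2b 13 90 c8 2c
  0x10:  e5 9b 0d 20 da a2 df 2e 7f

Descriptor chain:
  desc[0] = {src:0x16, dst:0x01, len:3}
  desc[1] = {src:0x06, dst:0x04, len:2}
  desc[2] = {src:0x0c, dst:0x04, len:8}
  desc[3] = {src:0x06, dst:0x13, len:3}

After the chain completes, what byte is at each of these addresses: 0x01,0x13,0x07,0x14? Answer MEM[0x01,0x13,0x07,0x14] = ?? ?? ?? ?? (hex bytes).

MEM[0x01,0x13,0x07,0x14] = df c8 2c 2c

D0: mem[0x01..0x03] <- [df 2e 7f]
D1: mem[0x04..0x05] <- [aa d5]
D2: mem[0x04..0x0b] <- [13 90 c8 2c e5 9b 0d 20]
D3: mem[0x13..0x15] <- [c8 2c e5]
query mem[0x01]=0xdf, mem[0x13]=0xc8, mem[0x07]=0x2c, mem[0x14]=0x2c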